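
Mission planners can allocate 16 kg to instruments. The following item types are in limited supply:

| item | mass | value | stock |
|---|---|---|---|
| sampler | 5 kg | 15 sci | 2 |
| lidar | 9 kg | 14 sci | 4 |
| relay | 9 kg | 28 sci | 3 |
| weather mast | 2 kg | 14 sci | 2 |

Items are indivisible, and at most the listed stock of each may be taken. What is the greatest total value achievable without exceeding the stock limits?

58 sci

Top feasible selections:
- 2×sampler + 2×weather mast: mass 14, value 58
- 1×sampler + 1×relay + 1×weather mast: mass 16, value 57
- 1×relay + 2×weather mast: mass 13, value 56
Best: 58 sci.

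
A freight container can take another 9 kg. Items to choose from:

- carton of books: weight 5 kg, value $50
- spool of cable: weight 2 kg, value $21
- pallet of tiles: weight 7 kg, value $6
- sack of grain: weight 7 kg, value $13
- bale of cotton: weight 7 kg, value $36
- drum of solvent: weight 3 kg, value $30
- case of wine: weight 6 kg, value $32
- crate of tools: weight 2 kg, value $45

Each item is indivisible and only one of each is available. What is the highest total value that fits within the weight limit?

$116

Check high-value combinations within 9 kg:
- carton of books+spool of cable+crate of tools: weight 5+2+2=9, value 50+21+45=116
- spool of cable+drum of solvent+crate of tools: weight 2+3+2=7, value 21+30+45=96
- carton of books+crate of tools: weight 5+2=7, value 50+45=95
- bale of cotton+crate of tools: weight 7+2=9, value 36+45=81
Best: $116.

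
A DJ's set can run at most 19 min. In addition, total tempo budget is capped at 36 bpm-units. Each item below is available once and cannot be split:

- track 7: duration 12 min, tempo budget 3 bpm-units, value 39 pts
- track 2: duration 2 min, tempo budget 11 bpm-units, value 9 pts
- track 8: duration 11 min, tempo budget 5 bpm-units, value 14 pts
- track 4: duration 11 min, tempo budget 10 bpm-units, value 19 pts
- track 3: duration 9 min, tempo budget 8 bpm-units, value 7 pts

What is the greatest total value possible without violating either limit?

48 pts

Feasible sets respecting both limits:
- track 7+track 2: duration 14, tempo budget 14, value 48
- track 7: duration 12, tempo budget 3, value 39
- track 2+track 4: duration 13, tempo budget 21, value 28
- track 2+track 8: duration 13, tempo budget 16, value 23
Best: 48 pts.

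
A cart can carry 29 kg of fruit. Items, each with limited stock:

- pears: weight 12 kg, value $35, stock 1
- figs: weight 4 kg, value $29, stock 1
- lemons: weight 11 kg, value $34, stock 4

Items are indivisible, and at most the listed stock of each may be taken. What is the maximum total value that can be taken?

$98

Best selections within weight 29 and stock limits:
- 1×pears + 1×figs + 1×lemons: weight 27, value 98
- 1×figs + 2×lemons: weight 26, value 97
Best: $98.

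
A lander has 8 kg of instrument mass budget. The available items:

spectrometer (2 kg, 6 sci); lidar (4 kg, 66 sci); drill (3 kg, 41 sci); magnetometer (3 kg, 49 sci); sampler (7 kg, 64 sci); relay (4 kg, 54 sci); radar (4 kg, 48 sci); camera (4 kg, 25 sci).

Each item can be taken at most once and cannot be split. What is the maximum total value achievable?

Check high-value combinations within 8 kg:
- lidar+relay: mass 4+4=8, value 66+54=120
- lidar+magnetometer: mass 4+3=7, value 66+49=115
- lidar+radar: mass 4+4=8, value 66+48=114
Best: 120 sci.

120 sci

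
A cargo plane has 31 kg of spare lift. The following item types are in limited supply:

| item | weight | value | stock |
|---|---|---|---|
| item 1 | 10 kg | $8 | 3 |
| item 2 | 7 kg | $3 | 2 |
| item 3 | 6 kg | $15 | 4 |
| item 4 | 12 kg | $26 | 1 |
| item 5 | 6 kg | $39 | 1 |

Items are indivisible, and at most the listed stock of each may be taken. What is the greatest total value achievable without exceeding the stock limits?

Best selections within weight 31 and stock limits:
- 4×item 3 + 1×item 5: weight 30, value 99
- 2×item 3 + 1×item 4 + 1×item 5: weight 30, value 95
- 1×item 2 + 3×item 3 + 1×item 5: weight 31, value 87
- 3×item 3 + 1×item 5: weight 24, value 84
Best: $99.

$99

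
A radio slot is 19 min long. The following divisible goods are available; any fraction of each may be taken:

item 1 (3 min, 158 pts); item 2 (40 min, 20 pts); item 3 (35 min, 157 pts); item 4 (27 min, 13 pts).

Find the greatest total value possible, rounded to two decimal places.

Take in order of value per unit:
- item 1 (158/3 per unit): all 3 → value 158, running total 158.00
- item 3 (157/35 per unit): 16 of 35 → value 16×157/35 = 71.7714, running total 229.77
Total 229.77.

229.77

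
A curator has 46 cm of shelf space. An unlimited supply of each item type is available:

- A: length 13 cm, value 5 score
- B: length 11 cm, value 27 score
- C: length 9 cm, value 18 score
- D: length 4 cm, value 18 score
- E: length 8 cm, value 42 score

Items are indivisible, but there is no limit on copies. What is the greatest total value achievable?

Best value-per-unit is E at 42/8; filling with it alone gives 5×42 = 210.
Optimal mix: 1×D + 5×E → length 44, value 228.

228 score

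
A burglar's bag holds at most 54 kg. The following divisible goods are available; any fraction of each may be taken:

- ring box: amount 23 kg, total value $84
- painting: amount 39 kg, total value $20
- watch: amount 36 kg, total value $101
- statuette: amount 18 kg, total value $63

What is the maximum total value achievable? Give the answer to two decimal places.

Take in order of value per unit:
- ring box (84/23 per unit): all 23 → value 84, running total 84.00
- statuette (63/18 per unit): all 18 → value 63, running total 147.00
- watch (101/36 per unit): 13 of 36 → value 13×101/36 = 36.4722, running total 183.47
Total 183.47.

183.47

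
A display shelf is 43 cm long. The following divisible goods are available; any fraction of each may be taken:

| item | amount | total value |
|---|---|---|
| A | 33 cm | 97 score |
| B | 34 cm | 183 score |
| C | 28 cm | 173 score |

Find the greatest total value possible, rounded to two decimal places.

Take in order of value per unit:
- C (173/28 per unit): all 28 → value 173, running total 173.00
- B (183/34 per unit): 15 of 34 → value 15×183/34 = 80.7353, running total 253.74
Total 253.74.

253.74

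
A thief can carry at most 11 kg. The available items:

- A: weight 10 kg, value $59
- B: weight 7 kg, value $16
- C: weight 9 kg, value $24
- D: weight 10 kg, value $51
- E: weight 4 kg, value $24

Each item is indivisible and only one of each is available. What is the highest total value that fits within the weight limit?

This is a 0/1 knapsack; check combinations near the capacity.
- A: weight 10, value 59
- D: weight 10, value 51
- B+E: weight 7+4=11, value 16+24=40
Best: $59.

$59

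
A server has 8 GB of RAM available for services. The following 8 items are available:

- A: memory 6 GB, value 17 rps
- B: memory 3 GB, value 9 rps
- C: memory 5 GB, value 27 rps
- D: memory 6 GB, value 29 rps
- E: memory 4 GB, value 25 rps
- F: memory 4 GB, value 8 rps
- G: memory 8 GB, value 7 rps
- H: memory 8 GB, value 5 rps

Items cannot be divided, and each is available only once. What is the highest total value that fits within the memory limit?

36 rps

Check high-value combinations within 8 GB:
- B+C: memory 3+5=8, value 9+27=36
- B+E: memory 3+4=7, value 9+25=34
- E+F: memory 4+4=8, value 25+8=33
- D: memory 6, value 29
- C: memory 5, value 27
Best: 36 rps.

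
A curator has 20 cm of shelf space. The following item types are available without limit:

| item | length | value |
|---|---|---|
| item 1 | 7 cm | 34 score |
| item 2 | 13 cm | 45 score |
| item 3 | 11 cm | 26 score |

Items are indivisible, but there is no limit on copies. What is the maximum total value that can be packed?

79 score

Best value-per-unit is item 1 at 34/7; filling with it alone gives 2×34 = 68.
Optimal mix: 1×item 1 + 1×item 2 → length 20, value 79.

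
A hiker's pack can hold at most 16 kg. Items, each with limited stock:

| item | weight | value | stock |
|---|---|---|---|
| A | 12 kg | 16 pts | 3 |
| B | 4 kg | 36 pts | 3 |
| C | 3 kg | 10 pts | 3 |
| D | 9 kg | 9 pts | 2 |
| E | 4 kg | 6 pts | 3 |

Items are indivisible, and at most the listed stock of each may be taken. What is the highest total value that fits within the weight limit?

118 pts

Top feasible selections:
- 3×B + 1×C: weight 15, value 118
- 3×B + 1×E: weight 16, value 114
Best: 118 pts.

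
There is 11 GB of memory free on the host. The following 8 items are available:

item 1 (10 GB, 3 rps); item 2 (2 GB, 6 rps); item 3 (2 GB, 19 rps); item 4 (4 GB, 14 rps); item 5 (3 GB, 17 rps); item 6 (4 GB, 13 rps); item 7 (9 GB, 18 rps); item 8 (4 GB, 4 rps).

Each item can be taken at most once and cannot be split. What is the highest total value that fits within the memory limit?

Check high-value combinations within 11 GB:
- item 2+item 3+item 4+item 5: memory 2+2+4+3=11, value 6+19+14+17=56
- item 2+item 3+item 5+item 6: memory 2+2+3+4=11, value 6+19+17+13=55
- item 3+item 4+item 5: memory 2+4+3=9, value 19+14+17=50
Best: 56 rps.

56 rps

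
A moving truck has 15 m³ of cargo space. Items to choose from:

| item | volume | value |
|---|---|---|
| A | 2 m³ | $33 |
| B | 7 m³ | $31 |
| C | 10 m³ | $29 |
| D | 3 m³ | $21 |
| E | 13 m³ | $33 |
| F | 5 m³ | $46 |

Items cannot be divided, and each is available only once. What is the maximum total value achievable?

$110

Check high-value combinations within 15 m³:
- A+B+F: volume 2+7+5=14, value 33+31+46=110
- A+D+F: volume 2+3+5=10, value 33+21+46=100
- B+D+F: volume 7+3+5=15, value 31+21+46=98
- A+B+D: volume 2+7+3=12, value 33+31+21=85
Best: $110.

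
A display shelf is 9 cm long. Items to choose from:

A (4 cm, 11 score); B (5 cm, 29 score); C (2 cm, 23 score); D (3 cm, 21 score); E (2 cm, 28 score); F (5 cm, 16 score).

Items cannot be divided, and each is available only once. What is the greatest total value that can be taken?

This is a 0/1 knapsack; check combinations near the capacity.
- B+C+E: length 5+2+2=9, value 29+23+28=80
- C+D+E: length 2+3+2=7, value 23+21+28=72
- C+E+F: length 2+2+5=9, value 23+28+16=67
Best: 80 score.

80 score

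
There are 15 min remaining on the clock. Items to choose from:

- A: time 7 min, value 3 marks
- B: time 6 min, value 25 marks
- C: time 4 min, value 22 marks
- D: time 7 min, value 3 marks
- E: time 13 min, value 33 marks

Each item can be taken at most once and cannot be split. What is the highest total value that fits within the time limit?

This is a 0/1 knapsack; check combinations near the capacity.
- B+C: time 6+4=10, value 25+22=47
- E: time 13, value 33
- A+B: time 7+6=13, value 3+25=28
Best: 47 marks.

47 marks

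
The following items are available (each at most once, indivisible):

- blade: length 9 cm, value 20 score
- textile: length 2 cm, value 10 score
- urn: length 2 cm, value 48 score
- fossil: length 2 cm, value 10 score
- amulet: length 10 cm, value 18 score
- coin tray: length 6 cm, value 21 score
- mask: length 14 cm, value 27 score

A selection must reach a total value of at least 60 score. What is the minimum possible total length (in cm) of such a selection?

6

Subsets with value ≥ 60, sorted by total length:
- textile+urn+fossil: length 6, value 68
- urn+coin tray: length 8, value 69
- textile+urn+coin tray: length 10, value 79
- urn+fossil+coin tray: length 10, value 79
Minimum length: 6 cm.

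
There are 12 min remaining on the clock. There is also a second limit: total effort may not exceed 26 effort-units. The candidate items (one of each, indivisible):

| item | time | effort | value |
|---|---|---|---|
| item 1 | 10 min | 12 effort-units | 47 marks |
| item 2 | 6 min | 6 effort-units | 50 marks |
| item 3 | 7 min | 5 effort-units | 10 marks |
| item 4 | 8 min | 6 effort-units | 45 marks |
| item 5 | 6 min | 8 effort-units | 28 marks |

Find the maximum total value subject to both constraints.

78 marks

Feasible sets respecting both limits:
- item 2+item 5: time 12, effort 14, value 78
- item 2: time 6, effort 6, value 50
- item 1: time 10, effort 12, value 47
- item 4: time 8, effort 6, value 45
Best: 78 marks.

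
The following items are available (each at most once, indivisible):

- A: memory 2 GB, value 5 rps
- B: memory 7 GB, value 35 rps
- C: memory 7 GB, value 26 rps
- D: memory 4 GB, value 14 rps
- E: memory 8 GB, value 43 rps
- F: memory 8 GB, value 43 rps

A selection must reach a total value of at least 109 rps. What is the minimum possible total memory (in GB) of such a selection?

23

Subsets with value ≥ 109, sorted by total memory:
- B+E+F: memory 23, value 121
- C+E+F: memory 23, value 112
- A+B+C+E: memory 24, value 109
- A+B+C+F: memory 24, value 109
Minimum memory: 23 GB.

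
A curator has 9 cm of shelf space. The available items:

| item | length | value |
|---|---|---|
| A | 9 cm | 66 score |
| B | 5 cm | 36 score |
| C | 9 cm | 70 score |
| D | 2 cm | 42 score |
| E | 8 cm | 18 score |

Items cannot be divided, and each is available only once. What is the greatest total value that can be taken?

78 score

Check high-value combinations within 9 cm:
- B+D: length 5+2=7, value 36+42=78
- C: length 9, value 70
- A: length 9, value 66
- D: length 2, value 42
Best: 78 score.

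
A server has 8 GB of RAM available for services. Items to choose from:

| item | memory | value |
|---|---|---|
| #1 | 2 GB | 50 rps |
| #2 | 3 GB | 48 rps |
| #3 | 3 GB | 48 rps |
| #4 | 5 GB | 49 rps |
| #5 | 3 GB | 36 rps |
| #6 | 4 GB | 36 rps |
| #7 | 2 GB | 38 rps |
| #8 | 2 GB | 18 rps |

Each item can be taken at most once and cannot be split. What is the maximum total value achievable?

Check high-value combinations within 8 GB:
- #1+#2+#3: memory 2+3+3=8, value 50+48+48=146
- #1+#2+#7: memory 2+3+2=7, value 50+48+38=136
- #1+#3+#7: memory 2+3+2=7, value 50+48+38=136
Best: 146 rps.

146 rps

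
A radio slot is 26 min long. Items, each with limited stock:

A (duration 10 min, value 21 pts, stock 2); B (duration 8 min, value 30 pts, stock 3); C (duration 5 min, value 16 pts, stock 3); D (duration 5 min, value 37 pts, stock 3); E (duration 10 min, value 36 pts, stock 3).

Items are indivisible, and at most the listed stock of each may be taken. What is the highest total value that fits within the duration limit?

147 pts

Top feasible selections:
- 3×D + 1×E: duration 25, value 147
- 2×C + 3×D: duration 25, value 143
- 1×B + 3×D: duration 23, value 141
- 2×B + 2×D: duration 26, value 134
Best: 147 pts.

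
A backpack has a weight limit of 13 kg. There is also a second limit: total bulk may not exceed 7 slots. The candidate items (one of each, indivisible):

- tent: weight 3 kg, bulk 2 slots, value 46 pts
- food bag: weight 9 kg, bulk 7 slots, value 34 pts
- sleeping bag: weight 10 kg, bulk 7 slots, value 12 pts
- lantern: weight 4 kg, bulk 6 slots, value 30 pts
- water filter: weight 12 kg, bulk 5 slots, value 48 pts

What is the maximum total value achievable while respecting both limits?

Feasible sets respecting both limits:
- water filter: weight 12, bulk 5, value 48
- tent: weight 3, bulk 2, value 46
- food bag: weight 9, bulk 7, value 34
Best: 48 pts.

48 pts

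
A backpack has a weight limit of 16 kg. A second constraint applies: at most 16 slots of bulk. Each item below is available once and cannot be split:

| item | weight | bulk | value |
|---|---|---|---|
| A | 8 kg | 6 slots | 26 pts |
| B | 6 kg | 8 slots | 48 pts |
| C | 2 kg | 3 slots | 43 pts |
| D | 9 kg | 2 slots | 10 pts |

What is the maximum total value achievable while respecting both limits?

91 pts

Feasible sets respecting both limits:
- B+C: weight 8, bulk 11, value 91
- A+B: weight 14, bulk 14, value 74
- A+C: weight 10, bulk 9, value 69
Best: 91 pts.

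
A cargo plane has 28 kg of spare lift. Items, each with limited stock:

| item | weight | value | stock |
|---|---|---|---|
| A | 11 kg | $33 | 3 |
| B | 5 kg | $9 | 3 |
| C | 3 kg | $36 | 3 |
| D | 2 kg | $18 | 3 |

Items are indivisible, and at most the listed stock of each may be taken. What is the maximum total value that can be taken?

Best selections within weight 28 and stock limits:
- 1×A + 3×C + 3×D: weight 26, value 195
- 2×B + 3×C + 3×D: weight 25, value 180
- 1×A + 3×C + 2×D: weight 24, value 177
Best: $195.

$195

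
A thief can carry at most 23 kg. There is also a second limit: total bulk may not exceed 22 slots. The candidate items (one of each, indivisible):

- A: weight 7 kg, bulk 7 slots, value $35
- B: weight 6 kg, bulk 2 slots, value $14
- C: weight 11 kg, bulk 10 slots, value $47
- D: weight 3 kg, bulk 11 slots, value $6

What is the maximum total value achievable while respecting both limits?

$82

Feasible sets respecting both limits:
- A+C: weight 18, bulk 17, value 82
- B+C: weight 17, bulk 12, value 61
- A+B+D: weight 16, bulk 20, value 55
- C+D: weight 14, bulk 21, value 53
Best: $82.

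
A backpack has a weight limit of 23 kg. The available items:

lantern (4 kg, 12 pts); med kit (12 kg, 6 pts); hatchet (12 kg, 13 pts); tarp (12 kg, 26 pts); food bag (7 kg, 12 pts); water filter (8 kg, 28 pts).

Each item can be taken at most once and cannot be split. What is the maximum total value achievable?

Check high-value combinations within 23 kg:
- tarp+water filter: weight 12+8=20, value 26+28=54
- lantern+food bag+water filter: weight 4+7+8=19, value 12+12+28=52
- lantern+tarp+food bag: weight 4+12+7=23, value 12+26+12=50
- hatchet+water filter: weight 12+8=20, value 13+28=41
Best: 54 pts.

54 pts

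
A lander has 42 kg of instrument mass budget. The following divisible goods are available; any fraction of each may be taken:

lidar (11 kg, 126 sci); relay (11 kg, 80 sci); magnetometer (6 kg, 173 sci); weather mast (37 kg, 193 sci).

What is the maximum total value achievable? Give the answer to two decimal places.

Take in order of value per unit:
- magnetometer (173/6 per unit): all 6 → value 173, running total 173.00
- lidar (126/11 per unit): all 11 → value 126, running total 299.00
- relay (80/11 per unit): all 11 → value 80, running total 379.00
- weather mast (193/37 per unit): 14 of 37 → value 14×193/37 = 73.0270, running total 452.03
Total 452.03.

452.03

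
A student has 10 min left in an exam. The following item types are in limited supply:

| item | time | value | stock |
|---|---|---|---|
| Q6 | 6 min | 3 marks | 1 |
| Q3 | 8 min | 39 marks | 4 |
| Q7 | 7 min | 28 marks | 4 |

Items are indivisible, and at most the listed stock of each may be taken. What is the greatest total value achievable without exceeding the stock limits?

39 marks

Top feasible selections:
- 1×Q3: time 8, value 39
- 1×Q7: time 7, value 28
- 1×Q6: time 6, value 3
Best: 39 marks.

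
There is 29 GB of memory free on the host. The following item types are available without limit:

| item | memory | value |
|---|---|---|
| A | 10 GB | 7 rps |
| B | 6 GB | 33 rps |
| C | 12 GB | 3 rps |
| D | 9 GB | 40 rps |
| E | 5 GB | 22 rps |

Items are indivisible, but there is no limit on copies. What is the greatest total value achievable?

Best value-per-unit is B at 33/6; filling with it alone gives 4×33 = 132.
Optimal mix: 4×B + 1×E → memory 29, value 154.

154 rps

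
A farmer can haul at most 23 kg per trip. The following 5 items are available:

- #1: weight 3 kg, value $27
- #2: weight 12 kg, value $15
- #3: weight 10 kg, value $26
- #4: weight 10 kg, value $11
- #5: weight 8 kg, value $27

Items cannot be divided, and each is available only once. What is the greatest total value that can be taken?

$80

Check high-value combinations within 23 kg:
- #1+#3+#5: weight 3+10+8=21, value 27+26+27=80
- #1+#2+#5: weight 3+12+8=23, value 27+15+27=69
- #1+#4+#5: weight 3+10+8=21, value 27+11+27=65
- #1+#3+#4: weight 3+10+10=23, value 27+26+11=64
Best: $80.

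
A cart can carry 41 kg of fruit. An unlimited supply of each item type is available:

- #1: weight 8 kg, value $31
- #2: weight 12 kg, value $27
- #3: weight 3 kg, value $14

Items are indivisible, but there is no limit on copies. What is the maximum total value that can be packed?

$185

Best value-per-unit is #3 at 14/3; filling with it alone gives 13×14 = 182.
Optimal mix: 1×#1 + 11×#3 → weight 41, value 185.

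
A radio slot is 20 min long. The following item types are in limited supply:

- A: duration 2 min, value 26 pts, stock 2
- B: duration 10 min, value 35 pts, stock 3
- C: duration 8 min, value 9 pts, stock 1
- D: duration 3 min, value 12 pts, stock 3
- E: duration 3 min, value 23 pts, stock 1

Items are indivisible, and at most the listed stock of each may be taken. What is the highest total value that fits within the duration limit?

122 pts

Best selections within duration 20 and stock limits:
- 2×A + 1×B + 1×D + 1×E: duration 20, value 122
- 2×A + 3×D + 1×E: duration 16, value 111
- 2×A + 1×B + 2×D: duration 20, value 111
Best: 122 pts.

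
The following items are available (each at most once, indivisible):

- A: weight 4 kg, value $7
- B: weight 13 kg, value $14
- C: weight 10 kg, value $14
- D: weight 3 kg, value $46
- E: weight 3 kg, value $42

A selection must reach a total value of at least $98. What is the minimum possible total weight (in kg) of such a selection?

16

Subsets with value ≥ 98, sorted by total weight:
- C+D+E: weight 16, value 102
- B+D+E: weight 19, value 102
- A+C+D+E: weight 20, value 109
- A+B+D+E: weight 23, value 109
Minimum weight: 16 kg.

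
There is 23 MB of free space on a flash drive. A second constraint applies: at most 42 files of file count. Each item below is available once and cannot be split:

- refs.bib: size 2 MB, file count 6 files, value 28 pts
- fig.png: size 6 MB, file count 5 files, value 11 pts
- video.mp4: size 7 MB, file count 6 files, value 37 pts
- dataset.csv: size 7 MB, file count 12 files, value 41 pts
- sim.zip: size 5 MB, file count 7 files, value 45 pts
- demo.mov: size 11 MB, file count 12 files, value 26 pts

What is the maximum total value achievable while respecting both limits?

Feasible sets respecting both limits:
- refs.bib+video.mp4+dataset.csv+sim.zip: size 21, file count 31, value 151
- refs.bib+fig.png+dataset.csv+sim.zip: size 20, file count 30, value 125
- video.mp4+dataset.csv+sim.zip: size 19, file count 25, value 123
Best: 151 pts.

151 pts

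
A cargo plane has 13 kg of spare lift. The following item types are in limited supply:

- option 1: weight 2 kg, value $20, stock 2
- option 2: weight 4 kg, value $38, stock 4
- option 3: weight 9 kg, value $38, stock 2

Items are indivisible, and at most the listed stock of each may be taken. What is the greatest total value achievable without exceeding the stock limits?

$116

Best selections within weight 13 and stock limits:
- 2×option 1 + 2×option 2: weight 12, value 116
- 3×option 2: weight 12, value 114
- 1×option 1 + 2×option 2: weight 10, value 96
- 2×option 1 + 1×option 2: weight 8, value 78
Best: $116.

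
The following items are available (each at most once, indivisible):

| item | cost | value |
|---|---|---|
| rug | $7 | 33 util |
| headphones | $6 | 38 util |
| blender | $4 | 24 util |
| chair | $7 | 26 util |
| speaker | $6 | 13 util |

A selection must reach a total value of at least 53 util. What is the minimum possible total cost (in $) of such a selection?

Subsets with value ≥ 53, sorted by total cost:
- headphones+blender: cost 10, value 62
- rug+blender: cost 11, value 57
- rug+headphones: cost 13, value 71
- headphones+chair: cost 13, value 64
Minimum cost: 10 $.

10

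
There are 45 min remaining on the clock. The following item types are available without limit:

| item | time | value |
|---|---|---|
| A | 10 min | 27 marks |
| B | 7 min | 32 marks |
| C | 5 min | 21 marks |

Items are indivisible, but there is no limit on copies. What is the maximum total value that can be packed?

Best value-per-unit is B at 32/7; filling with it alone gives 6×32 = 192.
Optimal mix: 5×B + 2×C → time 45, value 202.

202 marks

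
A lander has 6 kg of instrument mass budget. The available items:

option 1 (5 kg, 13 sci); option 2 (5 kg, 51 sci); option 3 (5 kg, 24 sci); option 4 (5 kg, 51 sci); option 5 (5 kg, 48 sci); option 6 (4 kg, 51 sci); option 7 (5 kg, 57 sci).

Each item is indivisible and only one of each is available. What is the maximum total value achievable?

57 sci

Check high-value combinations within 6 kg:
- option 7: mass 5, value 57
- option 6: mass 4, value 51
- option 2: mass 5, value 51
Best: 57 sci.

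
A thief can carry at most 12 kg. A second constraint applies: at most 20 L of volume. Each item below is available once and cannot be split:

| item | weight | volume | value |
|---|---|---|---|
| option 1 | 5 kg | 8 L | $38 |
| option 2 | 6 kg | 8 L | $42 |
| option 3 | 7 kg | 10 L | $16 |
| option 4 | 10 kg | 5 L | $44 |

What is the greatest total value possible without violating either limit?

Feasible sets respecting both limits:
- option 1+option 2: weight 11, volume 16, value 80
- option 1+option 3: weight 12, volume 18, value 54
- option 4: weight 10, volume 5, value 44
- option 2: weight 6, volume 8, value 42
Best: $80.

$80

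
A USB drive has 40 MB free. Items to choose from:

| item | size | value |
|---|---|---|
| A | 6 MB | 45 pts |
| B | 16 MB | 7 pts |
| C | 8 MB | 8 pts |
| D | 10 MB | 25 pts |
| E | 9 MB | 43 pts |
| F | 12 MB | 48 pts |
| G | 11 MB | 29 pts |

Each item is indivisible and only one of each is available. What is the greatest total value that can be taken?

165 pts

Check high-value combinations within 40 MB:
- A+E+F+G: size 6+9+12+11=38, value 45+43+48+29=165
- A+D+E+F: size 6+10+9+12=37, value 45+25+43+48=161
- A+D+F+G: size 6+10+12+11=39, value 45+25+48+29=147
- A+C+E+F: size 6+8+9+12=35, value 45+8+43+48=144
- A+D+E+G: size 6+10+9+11=36, value 45+25+43+29=142
Best: 165 pts.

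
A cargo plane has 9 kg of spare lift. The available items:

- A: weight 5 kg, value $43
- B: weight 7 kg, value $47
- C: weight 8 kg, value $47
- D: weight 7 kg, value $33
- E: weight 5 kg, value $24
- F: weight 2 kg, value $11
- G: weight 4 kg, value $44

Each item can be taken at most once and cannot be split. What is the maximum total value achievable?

$87

This is a 0/1 knapsack; check combinations near the capacity.
- A+G: weight 5+4=9, value 43+44=87
- E+G: weight 5+4=9, value 24+44=68
- B+F: weight 7+2=9, value 47+11=58
- F+G: weight 2+4=6, value 11+44=55
- A+F: weight 5+2=7, value 43+11=54
Best: $87.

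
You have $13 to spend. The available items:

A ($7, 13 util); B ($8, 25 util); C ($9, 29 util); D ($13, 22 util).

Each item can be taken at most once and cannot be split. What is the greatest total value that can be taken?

Check high-value combinations within $13:
- C: cost 9, value 29
- B: cost 8, value 25
- D: cost 13, value 22
- A: cost 7, value 13
Best: 29 util.

29 util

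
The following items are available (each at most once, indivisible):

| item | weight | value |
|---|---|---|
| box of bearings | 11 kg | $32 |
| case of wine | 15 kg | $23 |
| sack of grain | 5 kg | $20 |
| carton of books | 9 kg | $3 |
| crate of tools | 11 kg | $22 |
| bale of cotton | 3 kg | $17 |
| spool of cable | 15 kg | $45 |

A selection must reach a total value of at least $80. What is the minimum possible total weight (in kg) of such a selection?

23

Subsets with value ≥ 80, sorted by total weight:
- sack of grain+bale of cotton+spool of cable: weight 23, value 82
- box of bearings+bale of cotton+spool of cable: weight 29, value 94
- crate of tools+bale of cotton+spool of cable: weight 29, value 84
Minimum weight: 23 kg.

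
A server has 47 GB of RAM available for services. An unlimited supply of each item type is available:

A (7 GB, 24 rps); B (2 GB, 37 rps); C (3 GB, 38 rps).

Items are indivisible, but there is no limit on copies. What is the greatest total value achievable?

852 rps

Best value-per-unit is B at 37/2; filling with it alone gives 23×37 = 851.
Optimal mix: 22×B + 1×C → memory 47, value 852.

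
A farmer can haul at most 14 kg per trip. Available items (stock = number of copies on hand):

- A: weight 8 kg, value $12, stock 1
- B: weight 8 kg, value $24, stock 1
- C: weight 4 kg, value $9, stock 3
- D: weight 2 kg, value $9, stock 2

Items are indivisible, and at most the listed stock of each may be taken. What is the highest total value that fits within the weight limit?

$42

Top feasible selections:
- 1×B + 2×D: weight 12, value 42
- 1×B + 1×C + 1×D: weight 14, value 42
- 2×C + 2×D: weight 12, value 36
- 3×C + 1×D: weight 14, value 36
Best: $42.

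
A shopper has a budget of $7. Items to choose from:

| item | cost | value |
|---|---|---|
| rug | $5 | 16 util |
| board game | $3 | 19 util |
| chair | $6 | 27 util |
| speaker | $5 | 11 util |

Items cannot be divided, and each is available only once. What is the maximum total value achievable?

27 util

Check high-value combinations within $7:
- chair: cost 6, value 27
- board game: cost 3, value 19
- rug: cost 5, value 16
- speaker: cost 5, value 11
Best: 27 util.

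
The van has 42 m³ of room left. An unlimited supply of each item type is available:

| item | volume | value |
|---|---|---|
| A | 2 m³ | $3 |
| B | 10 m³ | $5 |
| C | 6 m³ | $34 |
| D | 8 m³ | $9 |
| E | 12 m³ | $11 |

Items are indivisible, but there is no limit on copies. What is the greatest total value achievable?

$238

Best value-per-unit is C at 34/6, and filling with it alone uses volume 7×6=42. No mix of the others beats 7×34 = 238.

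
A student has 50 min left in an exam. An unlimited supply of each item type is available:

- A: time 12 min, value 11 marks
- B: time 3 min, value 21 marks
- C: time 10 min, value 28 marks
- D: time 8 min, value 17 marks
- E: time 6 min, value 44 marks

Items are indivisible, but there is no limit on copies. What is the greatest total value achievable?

Best value-per-unit is E at 44/6, and filling with it alone uses time 8×6=48. No mix of the others beats 8×44 = 352.

352 marks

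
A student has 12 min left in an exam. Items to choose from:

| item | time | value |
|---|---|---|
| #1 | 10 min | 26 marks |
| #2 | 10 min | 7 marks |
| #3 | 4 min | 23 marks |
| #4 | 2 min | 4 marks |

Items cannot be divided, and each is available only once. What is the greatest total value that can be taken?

This is a 0/1 knapsack; check combinations near the capacity.
- #1+#4: time 10+2=12, value 26+4=30
- #3+#4: time 4+2=6, value 23+4=27
- #1: time 10, value 26
Best: 30 marks.

30 marks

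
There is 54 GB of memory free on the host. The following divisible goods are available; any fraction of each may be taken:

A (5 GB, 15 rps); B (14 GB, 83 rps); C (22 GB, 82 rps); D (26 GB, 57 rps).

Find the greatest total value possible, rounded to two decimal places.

Take in order of value per unit:
- B (83/14 per unit): all 14 → value 83, running total 83.00
- C (82/22 per unit): all 22 → value 82, running total 165.00
- A (15/5 per unit): all 5 → value 15, running total 180.00
- D (57/26 per unit): 13 of 26 → value 13×57/26 = 28.5000, running total 208.50
Total 208.50.

208.50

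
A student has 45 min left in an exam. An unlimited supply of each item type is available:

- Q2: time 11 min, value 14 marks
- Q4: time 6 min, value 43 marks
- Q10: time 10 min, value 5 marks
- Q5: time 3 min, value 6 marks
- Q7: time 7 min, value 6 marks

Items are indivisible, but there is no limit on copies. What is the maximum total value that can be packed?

Best value-per-unit is Q4 at 43/6; filling with it alone gives 7×43 = 301.
Optimal mix: 7×Q4 + 1×Q5 → time 45, value 307.

307 marks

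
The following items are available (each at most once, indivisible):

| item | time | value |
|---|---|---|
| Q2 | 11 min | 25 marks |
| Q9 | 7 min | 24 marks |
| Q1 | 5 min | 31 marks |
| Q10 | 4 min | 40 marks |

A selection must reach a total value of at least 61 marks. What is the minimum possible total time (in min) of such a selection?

9

Subsets with value ≥ 61, sorted by total time:
- Q1+Q10: time 9, value 71
- Q9+Q10: time 11, value 64
- Q2+Q10: time 15, value 65
- Q9+Q1+Q10: time 16, value 95
Minimum time: 9 min.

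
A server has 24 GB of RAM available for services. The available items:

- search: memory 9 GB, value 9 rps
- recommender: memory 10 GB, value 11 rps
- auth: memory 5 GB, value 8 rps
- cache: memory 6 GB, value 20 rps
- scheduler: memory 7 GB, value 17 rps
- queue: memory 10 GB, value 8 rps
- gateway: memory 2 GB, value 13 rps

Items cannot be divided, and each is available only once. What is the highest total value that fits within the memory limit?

Check high-value combinations within 24 GB:
- search+cache+scheduler+gateway: memory 9+6+7+2=24, value 9+20+17+13=59
- auth+cache+scheduler+gateway: memory 5+6+7+2=20, value 8+20+17+13=58
- recommender+auth+cache+gateway: memory 10+5+6+2=23, value 11+8+20+13=52
- cache+scheduler+gateway: memory 6+7+2=15, value 20+17+13=50
- search+auth+cache+gateway: memory 9+5+6+2=22, value 9+8+20+13=50
Best: 59 rps.

59 rps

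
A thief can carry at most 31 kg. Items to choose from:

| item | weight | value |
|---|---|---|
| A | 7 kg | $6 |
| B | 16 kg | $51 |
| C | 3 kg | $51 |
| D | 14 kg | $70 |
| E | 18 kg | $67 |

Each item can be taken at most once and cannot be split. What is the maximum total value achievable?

$127

Check high-value combinations within 31 kg:
- A+C+D: weight 7+3+14=24, value 6+51+70=127
- A+C+E: weight 7+3+18=28, value 6+51+67=124
- C+D: weight 3+14=17, value 51+70=121
- B+D: weight 16+14=30, value 51+70=121
- C+E: weight 3+18=21, value 51+67=118
Best: $127.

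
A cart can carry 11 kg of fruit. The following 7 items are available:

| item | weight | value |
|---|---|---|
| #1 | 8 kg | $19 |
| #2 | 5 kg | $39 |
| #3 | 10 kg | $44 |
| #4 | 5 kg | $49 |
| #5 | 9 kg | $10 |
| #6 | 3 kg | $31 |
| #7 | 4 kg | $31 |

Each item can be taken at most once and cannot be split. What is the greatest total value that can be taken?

This is a 0/1 knapsack; check combinations near the capacity.
- #2+#4: weight 5+5=10, value 39+49=88
- #4+#6: weight 5+3=8, value 49+31=80
- #4+#7: weight 5+4=9, value 49+31=80
- #2+#6: weight 5+3=8, value 39+31=70
Best: $88.

$88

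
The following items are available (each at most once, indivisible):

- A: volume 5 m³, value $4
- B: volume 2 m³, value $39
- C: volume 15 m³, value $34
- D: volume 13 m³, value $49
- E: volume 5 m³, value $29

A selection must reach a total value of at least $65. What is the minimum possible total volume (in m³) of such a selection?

Subsets with value ≥ 65, sorted by total volume:
- B+E: volume 7, value 68
- A+B+E: volume 12, value 72
Minimum volume: 7 m³.

7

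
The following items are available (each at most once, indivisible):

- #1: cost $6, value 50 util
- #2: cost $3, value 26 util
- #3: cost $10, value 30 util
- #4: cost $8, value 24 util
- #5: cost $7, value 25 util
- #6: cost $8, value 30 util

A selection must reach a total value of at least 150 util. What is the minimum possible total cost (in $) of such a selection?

32

Subsets with value ≥ 150, sorted by total cost:
- #1+#2+#4+#5+#6: cost 32, value 155
- #1+#2+#3+#5+#6: cost 34, value 161
Minimum cost: 32 $.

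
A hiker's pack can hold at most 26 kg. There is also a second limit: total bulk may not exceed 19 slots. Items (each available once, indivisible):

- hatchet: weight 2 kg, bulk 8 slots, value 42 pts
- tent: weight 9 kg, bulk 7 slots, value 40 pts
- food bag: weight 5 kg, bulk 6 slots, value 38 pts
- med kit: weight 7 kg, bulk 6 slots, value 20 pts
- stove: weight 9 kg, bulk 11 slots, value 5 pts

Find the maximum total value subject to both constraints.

98 pts

Feasible sets respecting both limits:
- tent+food bag+med kit: weight 21, bulk 19, value 98
- hatchet+tent: weight 11, bulk 15, value 82
- hatchet+food bag: weight 7, bulk 14, value 80
Best: 98 pts.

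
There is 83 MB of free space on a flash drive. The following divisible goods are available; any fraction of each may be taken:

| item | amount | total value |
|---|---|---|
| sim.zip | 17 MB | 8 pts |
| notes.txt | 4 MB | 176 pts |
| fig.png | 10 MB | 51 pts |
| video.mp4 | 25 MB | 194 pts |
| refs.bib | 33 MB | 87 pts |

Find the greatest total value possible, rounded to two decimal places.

Take in order of value per unit:
- notes.txt (176/4 per unit): all 4 → value 176, running total 176.00
- video.mp4 (194/25 per unit): all 25 → value 194, running total 370.00
- fig.png (51/10 per unit): all 10 → value 51, running total 421.00
- refs.bib (87/33 per unit): all 33 → value 87, running total 508.00
- sim.zip (8/17 per unit): 11 of 17 → value 11×8/17 = 5.1765, running total 513.18
Total 513.18.

513.18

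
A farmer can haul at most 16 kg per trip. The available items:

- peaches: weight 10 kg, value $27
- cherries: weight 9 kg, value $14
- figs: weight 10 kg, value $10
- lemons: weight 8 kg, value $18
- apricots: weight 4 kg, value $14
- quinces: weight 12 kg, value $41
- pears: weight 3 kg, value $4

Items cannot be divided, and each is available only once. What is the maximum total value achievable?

$55

This is a 0/1 knapsack; check combinations near the capacity.
- apricots+quinces: weight 4+12=16, value 14+41=55
- quinces+pears: weight 12+3=15, value 41+4=45
- quinces: weight 12, value 41
- peaches+apricots: weight 10+4=14, value 27+14=41
Best: $55.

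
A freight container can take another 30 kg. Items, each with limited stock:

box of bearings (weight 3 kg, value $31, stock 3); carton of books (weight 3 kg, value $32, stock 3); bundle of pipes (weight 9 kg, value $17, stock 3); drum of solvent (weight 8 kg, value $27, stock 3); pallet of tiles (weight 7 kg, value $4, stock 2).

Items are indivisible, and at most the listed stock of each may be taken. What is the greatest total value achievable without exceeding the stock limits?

$216

Best selections within weight 30 and stock limits:
- 3×box of bearings + 3×carton of books + 1×drum of solvent: weight 26, value 216
- 3×box of bearings + 3×carton of books + 1×bundle of pipes: weight 27, value 206
Best: $216.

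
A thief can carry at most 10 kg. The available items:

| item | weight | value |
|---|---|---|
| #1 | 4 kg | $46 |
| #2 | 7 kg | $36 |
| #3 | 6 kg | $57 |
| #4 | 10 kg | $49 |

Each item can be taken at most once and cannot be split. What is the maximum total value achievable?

$103

Check high-value combinations within 10 kg:
- #1+#3: weight 4+6=10, value 46+57=103
- #3: weight 6, value 57
- #4: weight 10, value 49
Best: $103.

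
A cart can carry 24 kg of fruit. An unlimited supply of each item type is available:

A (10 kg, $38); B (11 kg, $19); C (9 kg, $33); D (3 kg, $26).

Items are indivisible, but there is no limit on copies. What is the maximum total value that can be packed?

$208

Best value-per-unit is D at 26/3, and filling with it alone uses weight 8×3=24. No mix of the others beats 8×26 = 208.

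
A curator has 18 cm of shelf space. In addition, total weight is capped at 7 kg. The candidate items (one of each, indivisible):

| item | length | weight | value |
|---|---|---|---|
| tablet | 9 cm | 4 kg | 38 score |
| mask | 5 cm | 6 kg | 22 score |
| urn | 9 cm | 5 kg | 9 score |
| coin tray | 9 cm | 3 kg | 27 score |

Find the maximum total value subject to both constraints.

Feasible sets respecting both limits:
- tablet+coin tray: length 18, weight 7, value 65
- tablet: length 9, weight 4, value 38
- coin tray: length 9, weight 3, value 27
Best: 65 score.

65 score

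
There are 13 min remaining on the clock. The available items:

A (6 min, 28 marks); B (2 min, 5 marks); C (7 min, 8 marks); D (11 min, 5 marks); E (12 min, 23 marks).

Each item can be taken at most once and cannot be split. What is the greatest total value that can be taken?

36 marks

Check high-value combinations within 13 min:
- A+C: time 6+7=13, value 28+8=36
- A+B: time 6+2=8, value 28+5=33
- A: time 6, value 28
- E: time 12, value 23
- B+C: time 2+7=9, value 5+8=13
Best: 36 marks.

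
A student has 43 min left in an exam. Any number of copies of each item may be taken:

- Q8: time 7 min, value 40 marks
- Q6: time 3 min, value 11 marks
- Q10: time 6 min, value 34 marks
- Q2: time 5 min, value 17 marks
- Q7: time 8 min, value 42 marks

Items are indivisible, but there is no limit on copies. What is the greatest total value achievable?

244 marks

Best value-per-unit is Q8 at 40/7; filling with it alone gives 6×40 = 240.
Optimal mix: 1×Q8 + 6×Q10 → time 43, value 244.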